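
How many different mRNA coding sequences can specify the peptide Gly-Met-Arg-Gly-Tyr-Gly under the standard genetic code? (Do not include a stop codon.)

768

Gly: 4 codons.
Met: 1 codon.
Arg: 6 codons.
Gly: 4 codons.
Tyr: 2 codons.
Gly: 4 codons.
4 × 1 × 6 × 4 × 2 × 4 = 768.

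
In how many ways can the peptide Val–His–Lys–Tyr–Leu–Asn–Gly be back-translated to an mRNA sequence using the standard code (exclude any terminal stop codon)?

1536

Val: 4 codons.
His: 2 codons.
Lys: 2 codons.
Tyr: 2 codons.
Leu: 6 codons.
Asn: 2 codons.
Gly: 4 codons.
4 × 2 × 2 × 2 × 6 × 2 × 4 = 1536.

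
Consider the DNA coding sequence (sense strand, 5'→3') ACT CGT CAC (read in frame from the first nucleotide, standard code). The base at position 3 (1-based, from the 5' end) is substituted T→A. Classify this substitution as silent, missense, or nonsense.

silent

Position 3 falls in codon 1: ACT → Thr.
After the substitution the codon is ACA → Thr.
Both encode Thr, so the change is synonymous.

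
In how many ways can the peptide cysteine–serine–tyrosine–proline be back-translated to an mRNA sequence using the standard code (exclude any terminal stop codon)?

Cys: 2 codons.
Ser: 6 codons.
Tyr: 2 codons.
Pro: 4 codons.
2 × 6 × 2 × 4 = 96.

96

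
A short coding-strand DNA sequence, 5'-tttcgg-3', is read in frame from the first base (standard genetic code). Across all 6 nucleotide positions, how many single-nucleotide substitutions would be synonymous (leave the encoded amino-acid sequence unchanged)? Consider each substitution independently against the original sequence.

5

Codon 1 (TTT, Phe): 1 synonymous substitution.
Codon 2 (CGG, Arg): 4 synonymous substitutions.
Total: 1 + 4 = 5.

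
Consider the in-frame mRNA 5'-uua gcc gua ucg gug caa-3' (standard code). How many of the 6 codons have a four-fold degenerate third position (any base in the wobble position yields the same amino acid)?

Codon 1 UUA (Leu): third position 2-fold.
Codon 2 GCC (Ala): third position 4-fold.
Codon 3 GUA (Val): third position 4-fold.
Codon 4 UCG (Ser): third position 4-fold.
Codon 5 GUG (Val): third position 4-fold.
Codon 6 CAA (Gln): third position 2-fold.
Four-fold degenerate third positions: 4.

4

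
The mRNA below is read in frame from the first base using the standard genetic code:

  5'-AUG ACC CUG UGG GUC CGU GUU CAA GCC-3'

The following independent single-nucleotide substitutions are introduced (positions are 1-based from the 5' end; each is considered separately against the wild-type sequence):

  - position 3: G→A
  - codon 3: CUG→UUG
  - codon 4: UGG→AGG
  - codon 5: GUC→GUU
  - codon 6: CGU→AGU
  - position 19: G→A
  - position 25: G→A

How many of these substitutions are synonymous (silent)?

2

Codon 1: AUG (Met) → AUA (Ile) — missense.
Codon 3: CUG (Leu) → UUG (Leu) — synonymous.
Codon 4: UGG (Trp) → AGG (Arg) — missense.
Codon 5: GUC (Val) → GUU (Val) — synonymous.
Codon 6: CGU (Arg) → AGU (Ser) — missense.
Codon 7: GUU (Val) → AUU (Ile) — missense.
Codon 9: GCC (Ala) → ACC (Thr) — missense.
Synonymous: 2 of 7.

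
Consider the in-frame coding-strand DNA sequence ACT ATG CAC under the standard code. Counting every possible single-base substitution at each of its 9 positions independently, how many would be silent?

4

Codon 1 (ACT, Thr): 3 synonymous substitutions.
Codon 2 (ATG, Met): 0 synonymous substitutions.
Codon 3 (CAC, His): 1 synonymous substitution.
Total: 3 + 0 + 1 = 4.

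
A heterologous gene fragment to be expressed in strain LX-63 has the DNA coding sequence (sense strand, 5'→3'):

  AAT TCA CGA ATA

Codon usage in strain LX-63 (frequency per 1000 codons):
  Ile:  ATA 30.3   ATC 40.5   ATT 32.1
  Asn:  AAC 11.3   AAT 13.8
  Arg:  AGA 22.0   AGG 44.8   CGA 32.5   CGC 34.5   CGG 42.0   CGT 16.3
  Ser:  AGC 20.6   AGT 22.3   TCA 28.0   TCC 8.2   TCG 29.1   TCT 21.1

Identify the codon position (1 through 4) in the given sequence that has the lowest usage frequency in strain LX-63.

1

Codon 1 AAT (Asn): 13.8 per 1000.
Codon 2 TCA (Ser): 28.0 per 1000.
Codon 3 CGA (Arg): 32.5 per 1000.
Codon 4 ATA (Ile): 30.3 per 1000.
Lowest frequency is 13.8 at codon 1.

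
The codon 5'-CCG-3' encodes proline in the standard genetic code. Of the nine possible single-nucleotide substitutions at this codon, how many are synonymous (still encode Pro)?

3

Position 1: none → 0 synonymous.
Position 2: none → 0 synonymous.
Position 3: CCU, CCC, CCA → 3 synonymous.
Total: 0 + 0 + 3 = 3.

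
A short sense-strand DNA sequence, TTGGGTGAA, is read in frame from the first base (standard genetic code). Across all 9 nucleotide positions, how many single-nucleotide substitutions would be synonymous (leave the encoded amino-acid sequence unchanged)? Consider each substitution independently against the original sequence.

Codon 1 (TTG, Leu): 2 synonymous substitutions.
Codon 2 (GGT, Gly): 3 synonymous substitutions.
Codon 3 (GAA, Glu): 1 synonymous substitution.
Total: 2 + 3 + 1 = 6.

6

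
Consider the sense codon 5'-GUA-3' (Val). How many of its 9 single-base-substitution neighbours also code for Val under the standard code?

3

Position 1: none → 0 synonymous.
Position 2: none → 0 synonymous.
Position 3: GUU, GUC, GUG → 3 synonymous.
Total: 0 + 0 + 3 = 3.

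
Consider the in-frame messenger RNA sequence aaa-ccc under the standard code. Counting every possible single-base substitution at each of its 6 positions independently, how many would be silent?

4

Codon 1 (AAA, Lys): 1 synonymous substitution.
Codon 2 (CCC, Pro): 3 synonymous substitutions.
Total: 1 + 3 = 4.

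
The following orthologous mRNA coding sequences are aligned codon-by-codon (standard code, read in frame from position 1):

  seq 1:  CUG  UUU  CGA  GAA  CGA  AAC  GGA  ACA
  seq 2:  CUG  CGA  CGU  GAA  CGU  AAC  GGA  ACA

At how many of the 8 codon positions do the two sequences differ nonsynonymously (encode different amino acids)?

Codon 1: CUG Leu / CUG Leu — identical.
Codon 2: UUU Phe / CGA Arg — nonsynonymous.
Codon 3: CGA Arg / CGU Arg — synonymous.
Codon 4: GAA Glu / GAA Glu — identical.
Codon 5: CGA Arg / CGU Arg — synonymous.
Codon 6: AAC Asn / AAC Asn — identical.
Codon 7: GGA Gly / GGA Gly — identical.
Codon 8: ACA Thr / ACA Thr — identical.
Nonsynonymous differences: 1.

1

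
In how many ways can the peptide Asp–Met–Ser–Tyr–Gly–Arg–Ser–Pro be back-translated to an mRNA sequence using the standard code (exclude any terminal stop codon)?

13824

Asp: 2 codons.
Met: 1 codon.
Ser: 6 codons.
Tyr: 2 codons.
Gly: 4 codons.
Arg: 6 codons.
Ser: 6 codons.
Pro: 4 codons.
2 × 1 × 6 × 2 × 4 × 6 × 6 × 4 = 13824.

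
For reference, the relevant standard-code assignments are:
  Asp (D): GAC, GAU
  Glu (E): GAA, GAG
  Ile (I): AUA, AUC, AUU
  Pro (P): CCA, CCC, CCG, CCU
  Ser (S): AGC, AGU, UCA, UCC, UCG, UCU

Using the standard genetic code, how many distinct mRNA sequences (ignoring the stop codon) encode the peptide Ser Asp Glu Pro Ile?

Ser: 6 codons.
Asp: 2 codons.
Glu: 2 codons.
Pro: 4 codons.
Ile: 3 codons.
6 × 2 × 2 × 4 × 3 = 288.

288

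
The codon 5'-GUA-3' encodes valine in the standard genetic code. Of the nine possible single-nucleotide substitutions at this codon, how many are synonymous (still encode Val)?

3

Position 1: none → 0 synonymous.
Position 2: none → 0 synonymous.
Position 3: GUU, GUC, GUG → 3 synonymous.
Total: 0 + 0 + 3 = 3.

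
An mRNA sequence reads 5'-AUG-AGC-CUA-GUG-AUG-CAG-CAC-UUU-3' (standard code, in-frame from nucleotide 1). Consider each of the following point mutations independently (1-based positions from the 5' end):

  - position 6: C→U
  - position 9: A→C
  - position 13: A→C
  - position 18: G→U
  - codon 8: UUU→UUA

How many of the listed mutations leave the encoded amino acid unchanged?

Codon 2: AGC (Ser) → AGU (Ser) — synonymous.
Codon 3: CUA (Leu) → CUC (Leu) — synonymous.
Codon 5: AUG (Met) → CUG (Leu) — missense.
Codon 6: CAG (Gln) → CAU (His) — missense.
Codon 8: UUU (Phe) → UUA (Leu) — missense.
Synonymous: 2 of 5.

2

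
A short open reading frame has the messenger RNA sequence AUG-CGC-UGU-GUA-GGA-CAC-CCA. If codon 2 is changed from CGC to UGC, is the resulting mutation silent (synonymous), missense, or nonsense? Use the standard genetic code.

Position 4 falls in codon 2: CGC → Arg.
After the substitution the codon is UGC → Cys.
Arg ≠ Cys, so this is a missense mutation.

missense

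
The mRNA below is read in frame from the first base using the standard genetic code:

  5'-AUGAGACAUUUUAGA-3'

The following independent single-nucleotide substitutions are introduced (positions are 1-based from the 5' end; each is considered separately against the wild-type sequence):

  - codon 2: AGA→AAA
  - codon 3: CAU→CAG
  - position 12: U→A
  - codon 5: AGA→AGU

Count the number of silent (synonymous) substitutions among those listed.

0

Codon 2: AGA (Arg) → AAA (Lys) — missense.
Codon 3: CAU (His) → CAG (Gln) — missense.
Codon 4: UUU (Phe) → UUA (Leu) — missense.
Codon 5: AGA (Arg) → AGU (Ser) — missense.
Synonymous: 0 of 4.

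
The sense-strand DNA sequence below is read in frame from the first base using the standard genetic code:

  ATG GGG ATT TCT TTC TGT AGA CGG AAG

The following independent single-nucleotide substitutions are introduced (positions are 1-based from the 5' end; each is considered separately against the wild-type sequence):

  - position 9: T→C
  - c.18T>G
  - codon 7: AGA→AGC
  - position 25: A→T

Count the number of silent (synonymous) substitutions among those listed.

Codon 3: ATT (Ile) → ATC (Ile) — synonymous.
Codon 6: TGT (Cys) → TGG (Trp) — missense.
Codon 7: AGA (Arg) → AGC (Ser) — missense.
Codon 9: AAG (Lys) → TAG (Stop) — nonsense.
Synonymous: 1 of 4.

1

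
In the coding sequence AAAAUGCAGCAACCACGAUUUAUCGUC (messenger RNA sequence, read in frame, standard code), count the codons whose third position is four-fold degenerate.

3

Codon 1 AAA (Lys): third position 2-fold.
Codon 2 AUG (Met): third position 1-fold.
Codon 3 CAG (Gln): third position 2-fold.
Codon 4 CAA (Gln): third position 2-fold.
Codon 5 CCA (Pro): third position 4-fold.
Codon 6 CGA (Arg): third position 4-fold.
Codon 7 UUU (Phe): third position 2-fold.
Codon 8 AUC (Ile): third position 3-fold.
Codon 9 GUC (Val): third position 4-fold.
Four-fold degenerate third positions: 3.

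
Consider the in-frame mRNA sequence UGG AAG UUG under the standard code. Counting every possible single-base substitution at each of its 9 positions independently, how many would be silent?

Codon 1 (UGG, Trp): 0 synonymous substitutions.
Codon 2 (AAG, Lys): 1 synonymous substitution.
Codon 3 (UUG, Leu): 2 synonymous substitutions.
Total: 0 + 1 + 2 = 3.

3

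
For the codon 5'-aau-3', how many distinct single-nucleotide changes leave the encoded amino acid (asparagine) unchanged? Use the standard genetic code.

Position 1: none → 0 synonymous.
Position 2: none → 0 synonymous.
Position 3: AAC → 1 synonymous.
Total: 0 + 0 + 1 = 1.

1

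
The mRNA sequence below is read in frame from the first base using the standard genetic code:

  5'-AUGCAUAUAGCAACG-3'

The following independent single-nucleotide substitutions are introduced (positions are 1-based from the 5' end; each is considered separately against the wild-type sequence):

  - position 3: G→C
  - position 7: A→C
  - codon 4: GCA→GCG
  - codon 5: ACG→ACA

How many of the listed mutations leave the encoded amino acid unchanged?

2

Codon 1: AUG (Met) → AUC (Ile) — missense.
Codon 3: AUA (Ile) → CUA (Leu) — missense.
Codon 4: GCA (Ala) → GCG (Ala) — synonymous.
Codon 5: ACG (Thr) → ACA (Thr) — synonymous.
Synonymous: 2 of 4.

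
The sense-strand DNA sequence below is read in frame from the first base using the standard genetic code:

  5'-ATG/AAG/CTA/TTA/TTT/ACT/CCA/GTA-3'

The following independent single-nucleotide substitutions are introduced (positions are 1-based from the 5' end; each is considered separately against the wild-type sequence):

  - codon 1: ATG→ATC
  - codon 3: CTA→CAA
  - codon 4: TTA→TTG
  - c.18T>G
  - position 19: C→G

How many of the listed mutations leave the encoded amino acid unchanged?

Codon 1: ATG (Met) → ATC (Ile) — missense.
Codon 3: CTA (Leu) → CAA (Gln) — missense.
Codon 4: TTA (Leu) → TTG (Leu) — synonymous.
Codon 6: ACT (Thr) → ACG (Thr) — synonymous.
Codon 7: CCA (Pro) → GCA (Ala) — missense.
Synonymous: 2 of 5.

2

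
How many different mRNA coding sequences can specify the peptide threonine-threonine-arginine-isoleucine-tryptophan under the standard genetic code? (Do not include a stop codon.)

Thr: 4 codons.
Thr: 4 codons.
Arg: 6 codons.
Ile: 3 codons.
Trp: 1 codon.
4 × 4 × 6 × 3 × 1 = 288.

288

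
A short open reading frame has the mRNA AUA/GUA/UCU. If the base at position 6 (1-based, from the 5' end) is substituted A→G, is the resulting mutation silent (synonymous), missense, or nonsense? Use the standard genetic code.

silent

Position 6 falls in codon 2: GUA → Val.
After the substitution the codon is GUG → Val.
Both encode Val, so the change is synonymous.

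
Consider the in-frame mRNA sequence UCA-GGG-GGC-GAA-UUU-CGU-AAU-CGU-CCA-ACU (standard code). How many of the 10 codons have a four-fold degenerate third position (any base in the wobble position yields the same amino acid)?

7

Codon 1 UCA (Ser): third position 4-fold.
Codon 2 GGG (Gly): third position 4-fold.
Codon 3 GGC (Gly): third position 4-fold.
Codon 4 GAA (Glu): third position 2-fold.
Codon 5 UUU (Phe): third position 2-fold.
Codon 6 CGU (Arg): third position 4-fold.
Codon 7 AAU (Asn): third position 2-fold.
Codon 8 CGU (Arg): third position 4-fold.
Codon 9 CCA (Pro): third position 4-fold.
Codon 10 ACU (Thr): third position 4-fold.
Four-fold degenerate third positions: 7.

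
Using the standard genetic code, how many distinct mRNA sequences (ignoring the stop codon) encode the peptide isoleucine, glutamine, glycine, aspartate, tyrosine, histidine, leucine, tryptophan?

1152

Ile: 3 codons.
Gln: 2 codons.
Gly: 4 codons.
Asp: 2 codons.
Tyr: 2 codons.
His: 2 codons.
Leu: 6 codons.
Trp: 1 codon.
3 × 2 × 4 × 2 × 2 × 2 × 6 × 1 = 1152.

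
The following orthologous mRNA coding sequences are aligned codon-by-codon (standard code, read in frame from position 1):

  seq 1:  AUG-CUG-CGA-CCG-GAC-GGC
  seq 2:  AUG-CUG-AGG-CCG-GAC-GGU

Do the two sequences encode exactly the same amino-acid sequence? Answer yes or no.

Codon 1: AUG Met / AUG Met — identical.
Codon 2: CUG Leu / CUG Leu — identical.
Codon 3: CGA Arg / AGG Arg — synonymous.
Codon 4: CCG Pro / CCG Pro — identical.
Codon 5: GAC Asp / GAC Asp — identical.
Codon 6: GGC Gly / GGU Gly — synonymous.
Nonsynonymous differences: 0 → same protein.

yes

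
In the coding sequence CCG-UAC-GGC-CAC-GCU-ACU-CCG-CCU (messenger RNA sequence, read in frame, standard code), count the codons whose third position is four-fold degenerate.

6

Codon 1 CCG (Pro): third position 4-fold.
Codon 2 UAC (Tyr): third position 2-fold.
Codon 3 GGC (Gly): third position 4-fold.
Codon 4 CAC (His): third position 2-fold.
Codon 5 GCU (Ala): third position 4-fold.
Codon 6 ACU (Thr): third position 4-fold.
Codon 7 CCG (Pro): third position 4-fold.
Codon 8 CCU (Pro): third position 4-fold.
Four-fold degenerate third positions: 6.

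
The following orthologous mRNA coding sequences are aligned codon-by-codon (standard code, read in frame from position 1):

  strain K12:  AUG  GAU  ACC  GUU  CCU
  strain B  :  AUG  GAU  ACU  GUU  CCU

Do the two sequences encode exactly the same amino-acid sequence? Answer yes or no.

yes

Codon 1: AUG Met / AUG Met — identical.
Codon 2: GAU Asp / GAU Asp — identical.
Codon 3: ACC Thr / ACU Thr — synonymous.
Codon 4: GUU Val / GUU Val — identical.
Codon 5: CCU Pro / CCU Pro — identical.
Nonsynonymous differences: 0 → same protein.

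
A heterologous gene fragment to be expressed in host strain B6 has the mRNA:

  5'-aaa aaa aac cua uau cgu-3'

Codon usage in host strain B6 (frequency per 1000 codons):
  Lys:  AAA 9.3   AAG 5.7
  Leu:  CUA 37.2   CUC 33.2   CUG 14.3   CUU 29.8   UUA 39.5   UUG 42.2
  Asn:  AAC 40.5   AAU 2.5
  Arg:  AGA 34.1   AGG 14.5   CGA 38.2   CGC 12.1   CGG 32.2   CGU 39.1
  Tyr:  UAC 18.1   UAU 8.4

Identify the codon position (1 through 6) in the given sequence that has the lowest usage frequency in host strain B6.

5

Codon 1 AAA (Lys): 9.3 per 1000.
Codon 2 AAA (Lys): 9.3 per 1000.
Codon 3 AAC (Asn): 40.5 per 1000.
Codon 4 CUA (Leu): 37.2 per 1000.
Codon 5 UAU (Tyr): 8.4 per 1000.
Codon 6 CGU (Arg): 39.1 per 1000.
Lowest frequency is 8.4 at codon 5.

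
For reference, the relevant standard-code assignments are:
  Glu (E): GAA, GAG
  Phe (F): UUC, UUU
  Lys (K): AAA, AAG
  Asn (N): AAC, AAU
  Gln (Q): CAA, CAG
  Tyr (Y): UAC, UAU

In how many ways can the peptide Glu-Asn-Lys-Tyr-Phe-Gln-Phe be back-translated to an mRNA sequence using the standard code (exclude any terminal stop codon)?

128

Glu: 2 codons.
Asn: 2 codons.
Lys: 2 codons.
Tyr: 2 codons.
Phe: 2 codons.
Gln: 2 codons.
Phe: 2 codons.
2 × 2 × 2 × 2 × 2 × 2 × 2 = 128.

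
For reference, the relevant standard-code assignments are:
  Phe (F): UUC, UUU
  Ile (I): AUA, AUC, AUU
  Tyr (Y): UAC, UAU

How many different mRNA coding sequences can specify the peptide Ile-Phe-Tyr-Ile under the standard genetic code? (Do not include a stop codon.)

Ile: 3 codons.
Phe: 2 codons.
Tyr: 2 codons.
Ile: 3 codons.
3 × 2 × 2 × 3 = 36.

36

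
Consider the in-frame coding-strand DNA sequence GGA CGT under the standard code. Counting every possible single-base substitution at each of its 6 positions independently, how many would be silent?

6

Codon 1 (GGA, Gly): 3 synonymous substitutions.
Codon 2 (CGT, Arg): 3 synonymous substitutions.
Total: 3 + 3 = 6.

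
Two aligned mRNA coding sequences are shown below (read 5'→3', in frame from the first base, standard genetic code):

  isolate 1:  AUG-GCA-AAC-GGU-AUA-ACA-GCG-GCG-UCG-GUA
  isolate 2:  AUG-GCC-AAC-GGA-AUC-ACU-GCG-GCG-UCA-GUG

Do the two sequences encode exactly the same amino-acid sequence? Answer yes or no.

Codon 1: AUG Met / AUG Met — identical.
Codon 2: GCA Ala / GCC Ala — synonymous.
Codon 3: AAC Asn / AAC Asn — identical.
Codon 4: GGU Gly / GGA Gly — synonymous.
Codon 5: AUA Ile / AUC Ile — synonymous.
Codon 6: ACA Thr / ACU Thr — synonymous.
Codon 7: GCG Ala / GCG Ala — identical.
Codon 8: GCG Ala / GCG Ala — identical.
Codon 9: UCG Ser / UCA Ser — synonymous.
Codon 10: GUA Val / GUG Val — synonymous.
Nonsynonymous differences: 0 → same protein.

yes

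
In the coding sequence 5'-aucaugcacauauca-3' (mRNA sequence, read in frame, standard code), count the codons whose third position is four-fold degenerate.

1

Codon 1 AUC (Ile): third position 3-fold.
Codon 2 AUG (Met): third position 1-fold.
Codon 3 CAC (His): third position 2-fold.
Codon 4 AUA (Ile): third position 3-fold.
Codon 5 UCA (Ser): third position 4-fold.
Four-fold degenerate third positions: 1.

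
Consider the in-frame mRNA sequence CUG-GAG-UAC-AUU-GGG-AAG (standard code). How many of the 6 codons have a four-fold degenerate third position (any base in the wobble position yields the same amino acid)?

Codon 1 CUG (Leu): third position 4-fold.
Codon 2 GAG (Glu): third position 2-fold.
Codon 3 UAC (Tyr): third position 2-fold.
Codon 4 AUU (Ile): third position 3-fold.
Codon 5 GGG (Gly): third position 4-fold.
Codon 6 AAG (Lys): third position 2-fold.
Four-fold degenerate third positions: 2.

2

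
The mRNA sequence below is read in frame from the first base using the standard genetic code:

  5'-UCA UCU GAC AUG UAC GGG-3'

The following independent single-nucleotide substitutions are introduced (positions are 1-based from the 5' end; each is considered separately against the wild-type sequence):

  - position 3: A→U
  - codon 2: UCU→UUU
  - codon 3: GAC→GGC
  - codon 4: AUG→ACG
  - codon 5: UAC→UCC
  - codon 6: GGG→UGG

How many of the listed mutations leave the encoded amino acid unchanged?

1

Codon 1: UCA (Ser) → UCU (Ser) — synonymous.
Codon 2: UCU (Ser) → UUU (Phe) — missense.
Codon 3: GAC (Asp) → GGC (Gly) — missense.
Codon 4: AUG (Met) → ACG (Thr) — missense.
Codon 5: UAC (Tyr) → UCC (Ser) — missense.
Codon 6: GGG (Gly) → UGG (Trp) — missense.
Synonymous: 1 of 6.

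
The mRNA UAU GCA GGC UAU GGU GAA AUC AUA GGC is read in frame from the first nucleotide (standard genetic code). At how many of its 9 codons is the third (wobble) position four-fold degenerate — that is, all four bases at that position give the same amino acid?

4

Codon 1 UAU (Tyr): third position 2-fold.
Codon 2 GCA (Ala): third position 4-fold.
Codon 3 GGC (Gly): third position 4-fold.
Codon 4 UAU (Tyr): third position 2-fold.
Codon 5 GGU (Gly): third position 4-fold.
Codon 6 GAA (Glu): third position 2-fold.
Codon 7 AUC (Ile): third position 3-fold.
Codon 8 AUA (Ile): third position 3-fold.
Codon 9 GGC (Gly): third position 4-fold.
Four-fold degenerate third positions: 4.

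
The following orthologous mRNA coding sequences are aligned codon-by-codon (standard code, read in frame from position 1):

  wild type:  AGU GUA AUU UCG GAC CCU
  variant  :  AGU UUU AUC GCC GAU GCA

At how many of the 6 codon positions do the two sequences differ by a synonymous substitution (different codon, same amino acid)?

2

Codon 1: AGU Ser / AGU Ser — identical.
Codon 2: GUA Val / UUU Phe — nonsynonymous.
Codon 3: AUU Ile / AUC Ile — synonymous.
Codon 4: UCG Ser / GCC Ala — nonsynonymous.
Codon 5: GAC Asp / GAU Asp — synonymous.
Codon 6: CCU Pro / GCA Ala — nonsynonymous.
Synonymous differences: 2.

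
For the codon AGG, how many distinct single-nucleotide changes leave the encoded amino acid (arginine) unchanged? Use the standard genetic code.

Position 1: CGG → 1 synonymous.
Position 2: none → 0 synonymous.
Position 3: AGA → 1 synonymous.
Total: 1 + 0 + 1 = 2.

2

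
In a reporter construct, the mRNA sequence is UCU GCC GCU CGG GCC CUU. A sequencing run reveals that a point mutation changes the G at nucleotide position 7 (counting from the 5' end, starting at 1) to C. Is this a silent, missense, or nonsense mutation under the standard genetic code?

missense

Position 7 falls in codon 3: GCU → Ala.
After the substitution the codon is CCU → Pro.
Ala ≠ Pro, so this is a missense mutation.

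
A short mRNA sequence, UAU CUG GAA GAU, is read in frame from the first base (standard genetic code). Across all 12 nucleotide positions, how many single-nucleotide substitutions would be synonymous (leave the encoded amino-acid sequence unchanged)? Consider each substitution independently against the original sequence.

Codon 1 (UAU, Tyr): 1 synonymous substitution.
Codon 2 (CUG, Leu): 4 synonymous substitutions.
Codon 3 (GAA, Glu): 1 synonymous substitution.
Codon 4 (GAU, Asp): 1 synonymous substitution.
Total: 1 + 4 + 1 + 1 = 7.

7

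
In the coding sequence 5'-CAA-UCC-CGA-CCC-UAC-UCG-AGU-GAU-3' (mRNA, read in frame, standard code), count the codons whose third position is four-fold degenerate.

Codon 1 CAA (Gln): third position 2-fold.
Codon 2 UCC (Ser): third position 4-fold.
Codon 3 CGA (Arg): third position 4-fold.
Codon 4 CCC (Pro): third position 4-fold.
Codon 5 UAC (Tyr): third position 2-fold.
Codon 6 UCG (Ser): third position 4-fold.
Codon 7 AGU (Ser): third position 2-fold.
Codon 8 GAU (Asp): third position 2-fold.
Four-fold degenerate third positions: 4.

4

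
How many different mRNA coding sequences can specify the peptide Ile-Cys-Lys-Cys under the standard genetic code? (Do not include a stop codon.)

24

Ile: 3 codons.
Cys: 2 codons.
Lys: 2 codons.
Cys: 2 codons.
3 × 2 × 2 × 2 = 24.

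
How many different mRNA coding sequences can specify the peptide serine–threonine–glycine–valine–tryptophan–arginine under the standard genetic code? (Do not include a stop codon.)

Ser: 6 codons.
Thr: 4 codons.
Gly: 4 codons.
Val: 4 codons.
Trp: 1 codon.
Arg: 6 codons.
6 × 4 × 4 × 4 × 1 × 6 = 2304.

2304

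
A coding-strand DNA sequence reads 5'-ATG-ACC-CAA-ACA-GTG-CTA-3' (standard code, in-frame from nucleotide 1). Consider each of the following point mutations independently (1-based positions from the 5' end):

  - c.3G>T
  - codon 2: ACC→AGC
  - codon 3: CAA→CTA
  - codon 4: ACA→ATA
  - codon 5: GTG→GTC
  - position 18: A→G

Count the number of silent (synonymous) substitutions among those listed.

Codon 1: ATG (Met) → ATT (Ile) — missense.
Codon 2: ACC (Thr) → AGC (Ser) — missense.
Codon 3: CAA (Gln) → CTA (Leu) — missense.
Codon 4: ACA (Thr) → ATA (Ile) — missense.
Codon 5: GTG (Val) → GTC (Val) — synonymous.
Codon 6: CTA (Leu) → CTG (Leu) — synonymous.
Synonymous: 2 of 6.

2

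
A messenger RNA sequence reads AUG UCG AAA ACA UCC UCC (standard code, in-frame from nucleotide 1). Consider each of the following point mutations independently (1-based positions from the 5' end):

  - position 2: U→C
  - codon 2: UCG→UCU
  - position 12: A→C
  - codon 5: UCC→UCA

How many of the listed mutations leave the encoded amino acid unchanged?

Codon 1: AUG (Met) → ACG (Thr) — missense.
Codon 2: UCG (Ser) → UCU (Ser) — synonymous.
Codon 4: ACA (Thr) → ACC (Thr) — synonymous.
Codon 5: UCC (Ser) → UCA (Ser) — synonymous.
Synonymous: 3 of 4.

3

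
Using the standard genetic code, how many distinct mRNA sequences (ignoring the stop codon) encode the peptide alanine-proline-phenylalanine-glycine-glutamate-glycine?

1024

Ala: 4 codons.
Pro: 4 codons.
Phe: 2 codons.
Gly: 4 codons.
Glu: 2 codons.
Gly: 4 codons.
4 × 4 × 2 × 4 × 2 × 4 = 1024.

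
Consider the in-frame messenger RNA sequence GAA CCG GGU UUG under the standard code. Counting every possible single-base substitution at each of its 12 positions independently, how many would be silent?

9

Codon 1 (GAA, Glu): 1 synonymous substitution.
Codon 2 (CCG, Pro): 3 synonymous substitutions.
Codon 3 (GGU, Gly): 3 synonymous substitutions.
Codon 4 (UUG, Leu): 2 synonymous substitutions.
Total: 1 + 3 + 3 + 2 = 9.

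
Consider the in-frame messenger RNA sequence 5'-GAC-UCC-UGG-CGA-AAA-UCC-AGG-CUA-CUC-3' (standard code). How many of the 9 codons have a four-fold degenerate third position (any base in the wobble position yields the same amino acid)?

Codon 1 GAC (Asp): third position 2-fold.
Codon 2 UCC (Ser): third position 4-fold.
Codon 3 UGG (Trp): third position 1-fold.
Codon 4 CGA (Arg): third position 4-fold.
Codon 5 AAA (Lys): third position 2-fold.
Codon 6 UCC (Ser): third position 4-fold.
Codon 7 AGG (Arg): third position 2-fold.
Codon 8 CUA (Leu): third position 4-fold.
Codon 9 CUC (Leu): third position 4-fold.
Four-fold degenerate third positions: 5.

5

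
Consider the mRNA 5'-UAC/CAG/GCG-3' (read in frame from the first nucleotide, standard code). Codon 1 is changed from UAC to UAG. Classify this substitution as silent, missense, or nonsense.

nonsense

Position 3 falls in codon 1: UAC → Tyr.
After the substitution the codon is UAG → Stop.
The new codon is a stop codon, so this is a nonsense mutation.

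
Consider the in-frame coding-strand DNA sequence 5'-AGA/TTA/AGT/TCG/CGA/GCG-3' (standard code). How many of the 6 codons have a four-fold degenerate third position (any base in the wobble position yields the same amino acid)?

3

Codon 1 AGA (Arg): third position 2-fold.
Codon 2 TTA (Leu): third position 2-fold.
Codon 3 AGT (Ser): third position 2-fold.
Codon 4 TCG (Ser): third position 4-fold.
Codon 5 CGA (Arg): third position 4-fold.
Codon 6 GCG (Ala): third position 4-fold.
Four-fold degenerate third positions: 3.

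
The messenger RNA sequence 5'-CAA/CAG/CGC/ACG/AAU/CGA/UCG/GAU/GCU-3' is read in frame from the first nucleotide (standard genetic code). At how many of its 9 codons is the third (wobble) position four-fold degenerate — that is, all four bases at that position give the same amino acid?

5

Codon 1 CAA (Gln): third position 2-fold.
Codon 2 CAG (Gln): third position 2-fold.
Codon 3 CGC (Arg): third position 4-fold.
Codon 4 ACG (Thr): third position 4-fold.
Codon 5 AAU (Asn): third position 2-fold.
Codon 6 CGA (Arg): third position 4-fold.
Codon 7 UCG (Ser): third position 4-fold.
Codon 8 GAU (Asp): third position 2-fold.
Codon 9 GCU (Ala): third position 4-fold.
Four-fold degenerate third positions: 5.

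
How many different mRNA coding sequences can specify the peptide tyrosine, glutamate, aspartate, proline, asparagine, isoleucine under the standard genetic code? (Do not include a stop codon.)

192

Tyr: 2 codons.
Glu: 2 codons.
Asp: 2 codons.
Pro: 4 codons.
Asn: 2 codons.
Ile: 3 codons.
2 × 2 × 2 × 4 × 2 × 3 = 192.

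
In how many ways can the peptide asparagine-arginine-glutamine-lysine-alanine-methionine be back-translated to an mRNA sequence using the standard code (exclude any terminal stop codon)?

Asn: 2 codons.
Arg: 6 codons.
Gln: 2 codons.
Lys: 2 codons.
Ala: 4 codons.
Met: 1 codon.
2 × 6 × 2 × 2 × 4 × 1 = 192.

192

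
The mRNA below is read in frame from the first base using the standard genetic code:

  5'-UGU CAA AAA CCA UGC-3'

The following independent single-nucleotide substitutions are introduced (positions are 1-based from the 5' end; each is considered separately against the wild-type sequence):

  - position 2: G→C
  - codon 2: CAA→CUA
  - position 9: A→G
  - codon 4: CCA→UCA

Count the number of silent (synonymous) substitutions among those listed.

Codon 1: UGU (Cys) → UCU (Ser) — missense.
Codon 2: CAA (Gln) → CUA (Leu) — missense.
Codon 3: AAA (Lys) → AAG (Lys) — synonymous.
Codon 4: CCA (Pro) → UCA (Ser) — missense.
Synonymous: 1 of 4.

1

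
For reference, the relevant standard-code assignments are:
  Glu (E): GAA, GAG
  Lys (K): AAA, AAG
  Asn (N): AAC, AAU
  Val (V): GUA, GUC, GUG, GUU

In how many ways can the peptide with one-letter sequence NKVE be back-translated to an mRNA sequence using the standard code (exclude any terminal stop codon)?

32

Asn: 2 codons.
Lys: 2 codons.
Val: 4 codons.
Glu: 2 codons.
2 × 2 × 4 × 2 = 32.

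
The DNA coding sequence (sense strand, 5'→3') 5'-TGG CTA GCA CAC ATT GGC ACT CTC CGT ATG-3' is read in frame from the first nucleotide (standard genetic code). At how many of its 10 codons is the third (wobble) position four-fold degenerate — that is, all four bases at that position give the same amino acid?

Codon 1 TGG (Trp): third position 1-fold.
Codon 2 CTA (Leu): third position 4-fold.
Codon 3 GCA (Ala): third position 4-fold.
Codon 4 CAC (His): third position 2-fold.
Codon 5 ATT (Ile): third position 3-fold.
Codon 6 GGC (Gly): third position 4-fold.
Codon 7 ACT (Thr): third position 4-fold.
Codon 8 CTC (Leu): third position 4-fold.
Codon 9 CGT (Arg): third position 4-fold.
Codon 10 ATG (Met): third position 1-fold.
Four-fold degenerate third positions: 6.

6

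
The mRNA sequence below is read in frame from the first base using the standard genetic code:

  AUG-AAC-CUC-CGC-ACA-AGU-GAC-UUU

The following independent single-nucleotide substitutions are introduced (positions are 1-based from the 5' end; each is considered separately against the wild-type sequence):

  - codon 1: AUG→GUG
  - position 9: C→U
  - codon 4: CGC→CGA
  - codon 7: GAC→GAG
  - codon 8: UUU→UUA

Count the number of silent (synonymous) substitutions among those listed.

2

Codon 1: AUG (Met) → GUG (Val) — missense.
Codon 3: CUC (Leu) → CUU (Leu) — synonymous.
Codon 4: CGC (Arg) → CGA (Arg) — synonymous.
Codon 7: GAC (Asp) → GAG (Glu) — missense.
Codon 8: UUU (Phe) → UUA (Leu) — missense.
Synonymous: 2 of 5.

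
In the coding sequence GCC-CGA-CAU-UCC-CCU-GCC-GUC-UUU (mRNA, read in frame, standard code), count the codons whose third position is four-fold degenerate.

Codon 1 GCC (Ala): third position 4-fold.
Codon 2 CGA (Arg): third position 4-fold.
Codon 3 CAU (His): third position 2-fold.
Codon 4 UCC (Ser): third position 4-fold.
Codon 5 CCU (Pro): third position 4-fold.
Codon 6 GCC (Ala): third position 4-fold.
Codon 7 GUC (Val): third position 4-fold.
Codon 8 UUU (Phe): third position 2-fold.
Four-fold degenerate third positions: 6.

6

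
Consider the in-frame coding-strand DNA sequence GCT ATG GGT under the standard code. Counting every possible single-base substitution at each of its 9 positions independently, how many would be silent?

6

Codon 1 (GCT, Ala): 3 synonymous substitutions.
Codon 2 (ATG, Met): 0 synonymous substitutions.
Codon 3 (GGT, Gly): 3 synonymous substitutions.
Total: 3 + 0 + 3 = 6.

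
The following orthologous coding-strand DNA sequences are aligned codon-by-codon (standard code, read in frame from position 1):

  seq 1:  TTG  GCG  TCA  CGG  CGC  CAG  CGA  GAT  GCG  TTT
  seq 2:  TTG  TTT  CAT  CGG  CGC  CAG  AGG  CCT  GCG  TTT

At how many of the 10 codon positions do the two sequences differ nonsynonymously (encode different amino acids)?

Codon 1: TTG Leu / TTG Leu — identical.
Codon 2: GCG Ala / TTT Phe — nonsynonymous.
Codon 3: TCA Ser / CAT His — nonsynonymous.
Codon 4: CGG Arg / CGG Arg — identical.
Codon 5: CGC Arg / CGC Arg — identical.
Codon 6: CAG Gln / CAG Gln — identical.
Codon 7: CGA Arg / AGG Arg — synonymous.
Codon 8: GAT Asp / CCT Pro — nonsynonymous.
Codon 9: GCG Ala / GCG Ala — identical.
Codon 10: TTT Phe / TTT Phe — identical.
Nonsynonymous differences: 3.

3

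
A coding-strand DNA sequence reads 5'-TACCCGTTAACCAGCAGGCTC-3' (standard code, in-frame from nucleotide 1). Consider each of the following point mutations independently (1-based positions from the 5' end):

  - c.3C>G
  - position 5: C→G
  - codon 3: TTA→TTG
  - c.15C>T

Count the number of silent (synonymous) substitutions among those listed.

2

Codon 1: TAC (Tyr) → TAG (Stop) — nonsense.
Codon 2: CCG (Pro) → CGG (Arg) — missense.
Codon 3: TTA (Leu) → TTG (Leu) — synonymous.
Codon 5: AGC (Ser) → AGT (Ser) — synonymous.
Synonymous: 2 of 4.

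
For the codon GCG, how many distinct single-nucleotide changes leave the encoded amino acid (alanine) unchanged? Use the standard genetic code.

3

Position 1: none → 0 synonymous.
Position 2: none → 0 synonymous.
Position 3: GCU, GCC, GCA → 3 synonymous.
Total: 0 + 0 + 3 = 3.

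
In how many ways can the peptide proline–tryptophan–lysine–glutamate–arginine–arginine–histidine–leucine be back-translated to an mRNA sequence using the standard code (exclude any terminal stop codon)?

6912

Pro: 4 codons.
Trp: 1 codon.
Lys: 2 codons.
Glu: 2 codons.
Arg: 6 codons.
Arg: 6 codons.
His: 2 codons.
Leu: 6 codons.
4 × 1 × 2 × 2 × 6 × 6 × 2 × 6 = 6912.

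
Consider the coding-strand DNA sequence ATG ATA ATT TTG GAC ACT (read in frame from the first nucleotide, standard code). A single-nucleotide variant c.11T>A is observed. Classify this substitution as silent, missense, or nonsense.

nonsense

Position 11 falls in codon 4: TTG → Leu.
After the substitution the codon is TAG → Stop.
The new codon is a stop codon, so this is a nonsense mutation.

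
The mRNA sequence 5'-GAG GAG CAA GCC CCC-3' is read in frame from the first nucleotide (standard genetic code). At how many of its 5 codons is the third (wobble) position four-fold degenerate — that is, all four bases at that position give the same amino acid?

2

Codon 1 GAG (Glu): third position 2-fold.
Codon 2 GAG (Glu): third position 2-fold.
Codon 3 CAA (Gln): third position 2-fold.
Codon 4 GCC (Ala): third position 4-fold.
Codon 5 CCC (Pro): third position 4-fold.
Four-fold degenerate third positions: 2.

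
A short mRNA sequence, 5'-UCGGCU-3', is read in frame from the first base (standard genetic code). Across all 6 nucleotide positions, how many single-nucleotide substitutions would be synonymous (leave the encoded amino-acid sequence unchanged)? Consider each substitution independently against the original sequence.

Codon 1 (UCG, Ser): 3 synonymous substitutions.
Codon 2 (GCU, Ala): 3 synonymous substitutions.
Total: 3 + 3 = 6.

6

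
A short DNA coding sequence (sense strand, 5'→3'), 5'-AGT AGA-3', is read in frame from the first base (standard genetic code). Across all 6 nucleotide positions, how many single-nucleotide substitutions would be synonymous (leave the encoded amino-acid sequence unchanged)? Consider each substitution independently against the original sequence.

3

Codon 1 (AGT, Ser): 1 synonymous substitution.
Codon 2 (AGA, Arg): 2 synonymous substitutions.
Total: 1 + 2 = 3.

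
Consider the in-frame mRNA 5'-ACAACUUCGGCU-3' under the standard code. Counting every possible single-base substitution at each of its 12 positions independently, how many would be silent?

12

Codon 1 (ACA, Thr): 3 synonymous substitutions.
Codon 2 (ACU, Thr): 3 synonymous substitutions.
Codon 3 (UCG, Ser): 3 synonymous substitutions.
Codon 4 (GCU, Ala): 3 synonymous substitutions.
Total: 3 + 3 + 3 + 3 = 12.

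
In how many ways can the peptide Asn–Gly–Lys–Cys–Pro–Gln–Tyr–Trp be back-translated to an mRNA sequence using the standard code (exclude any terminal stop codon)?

Asn: 2 codons.
Gly: 4 codons.
Lys: 2 codons.
Cys: 2 codons.
Pro: 4 codons.
Gln: 2 codons.
Tyr: 2 codons.
Trp: 1 codon.
2 × 4 × 2 × 2 × 4 × 2 × 2 × 1 = 512.

512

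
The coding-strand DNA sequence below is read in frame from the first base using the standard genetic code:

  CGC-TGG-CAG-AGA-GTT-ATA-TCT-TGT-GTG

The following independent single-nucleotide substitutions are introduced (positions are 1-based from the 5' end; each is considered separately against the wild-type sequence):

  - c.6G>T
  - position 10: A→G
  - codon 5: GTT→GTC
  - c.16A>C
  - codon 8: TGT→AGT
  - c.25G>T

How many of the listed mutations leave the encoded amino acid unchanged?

1

Codon 2: TGG (Trp) → TGT (Cys) — missense.
Codon 4: AGA (Arg) → GGA (Gly) — missense.
Codon 5: GTT (Val) → GTC (Val) — synonymous.
Codon 6: ATA (Ile) → CTA (Leu) — missense.
Codon 8: TGT (Cys) → AGT (Ser) — missense.
Codon 9: GTG (Val) → TTG (Leu) — missense.
Synonymous: 1 of 6.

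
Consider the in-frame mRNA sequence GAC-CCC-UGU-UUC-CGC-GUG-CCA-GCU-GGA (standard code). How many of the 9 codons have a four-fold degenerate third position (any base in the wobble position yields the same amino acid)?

Codon 1 GAC (Asp): third position 2-fold.
Codon 2 CCC (Pro): third position 4-fold.
Codon 3 UGU (Cys): third position 2-fold.
Codon 4 UUC (Phe): third position 2-fold.
Codon 5 CGC (Arg): third position 4-fold.
Codon 6 GUG (Val): third position 4-fold.
Codon 7 CCA (Pro): third position 4-fold.
Codon 8 GCU (Ala): third position 4-fold.
Codon 9 GGA (Gly): third position 4-fold.
Four-fold degenerate third positions: 6.

6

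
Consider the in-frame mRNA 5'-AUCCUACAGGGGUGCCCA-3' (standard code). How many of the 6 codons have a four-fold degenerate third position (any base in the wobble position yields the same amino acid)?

Codon 1 AUC (Ile): third position 3-fold.
Codon 2 CUA (Leu): third position 4-fold.
Codon 3 CAG (Gln): third position 2-fold.
Codon 4 GGG (Gly): third position 4-fold.
Codon 5 UGC (Cys): third position 2-fold.
Codon 6 CCA (Pro): third position 4-fold.
Four-fold degenerate third positions: 3.

3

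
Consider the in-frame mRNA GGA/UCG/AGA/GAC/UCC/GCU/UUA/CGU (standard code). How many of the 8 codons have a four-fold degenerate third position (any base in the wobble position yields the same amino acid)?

5

Codon 1 GGA (Gly): third position 4-fold.
Codon 2 UCG (Ser): third position 4-fold.
Codon 3 AGA (Arg): third position 2-fold.
Codon 4 GAC (Asp): third position 2-fold.
Codon 5 UCC (Ser): third position 4-fold.
Codon 6 GCU (Ala): third position 4-fold.
Codon 7 UUA (Leu): third position 2-fold.
Codon 8 CGU (Arg): third position 4-fold.
Four-fold degenerate third positions: 5.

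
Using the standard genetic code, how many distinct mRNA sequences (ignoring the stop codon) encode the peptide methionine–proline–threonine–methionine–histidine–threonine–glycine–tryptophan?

Met: 1 codon.
Pro: 4 codons.
Thr: 4 codons.
Met: 1 codon.
His: 2 codons.
Thr: 4 codons.
Gly: 4 codons.
Trp: 1 codon.
1 × 4 × 4 × 1 × 2 × 4 × 4 × 1 = 512.

512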